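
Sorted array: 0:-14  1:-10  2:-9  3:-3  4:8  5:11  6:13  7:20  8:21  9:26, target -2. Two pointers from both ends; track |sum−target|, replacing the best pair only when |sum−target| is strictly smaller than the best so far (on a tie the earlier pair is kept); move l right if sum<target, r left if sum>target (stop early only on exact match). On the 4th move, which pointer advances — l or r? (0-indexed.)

r

[0,9] -14+26=12 d=14 * → r--
[0,8] -14+21=7 d=9 * → r--
[0,7] -14+20=6 d=8 * → r--
[0,6] -14+13=-1 d=1 * → r--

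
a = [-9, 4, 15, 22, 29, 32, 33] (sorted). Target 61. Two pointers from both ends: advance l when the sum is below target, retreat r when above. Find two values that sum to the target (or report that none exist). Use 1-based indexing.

(29, 32)

[1,7] -9+33=24 <61 → l++
[2,7] 4+33=37 <61 → l++
[3,7] 15+33=48 <61 → l++
[4,7] 22+33=55 <61 → l++
[5,7] 29+33=62 >61 → r--
[5,6] 29+32=61 → found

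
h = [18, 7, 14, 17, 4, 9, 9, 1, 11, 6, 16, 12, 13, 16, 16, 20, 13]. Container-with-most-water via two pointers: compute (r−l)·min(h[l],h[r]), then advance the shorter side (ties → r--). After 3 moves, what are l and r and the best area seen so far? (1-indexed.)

l=3, r=16, best area=270

l=1 r=17: min(18,13)*16=208 best=208 *, r--
l=1 r=16: min(18,20)*15=270 best=270 *, l++
l=2 r=16: min(7,20)*14=98 best=270, l++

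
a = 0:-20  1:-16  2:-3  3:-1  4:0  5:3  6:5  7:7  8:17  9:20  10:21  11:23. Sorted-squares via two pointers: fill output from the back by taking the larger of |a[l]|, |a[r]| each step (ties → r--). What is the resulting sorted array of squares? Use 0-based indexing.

l=0 r=11: |-20|<=|23| out[11]=529, r--
l=0 r=10: |-20|<=|21| out[10]=441, r--
l=0 r=9: |-20|<=|20| out[9]=400, r--
l=0 r=8: |-20|>|17| out[8]=400, l++
l=1 r=8: |-16|<=|17| out[7]=289, r--
l=1 r=7: |-16|>|7| out[6]=256, l++
l=2 r=7: |-3|<=|7| out[5]=49, r--
l=2 r=6: |-3|<=|5| out[4]=25, r--
l=2 r=5: |-3|<=|3| out[3]=9, r--
l=2 r=4: |-3|>|0| out[2]=9, l++
l=3 r=4: |-1|>|0| out[1]=1, l++
l=4 r=4: |0|<=|0| out[0]=0, r--

[0, 1, 9, 9, 25, 49, 256, 289, 400, 400, 441, 529]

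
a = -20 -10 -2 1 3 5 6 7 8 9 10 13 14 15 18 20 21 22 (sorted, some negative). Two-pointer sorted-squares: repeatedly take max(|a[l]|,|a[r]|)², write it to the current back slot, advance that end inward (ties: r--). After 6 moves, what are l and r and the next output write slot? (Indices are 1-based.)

l=1 r=18: |-20|<=|22| out[18]=484, r--
l=1 r=17: |-20|<=|21| out[17]=441, r--
l=1 r=16: |-20|<=|20| out[16]=400, r--
l=1 r=15: |-20|>|18| out[15]=400, l++
l=2 r=15: |-10|<=|18| out[14]=324, r--
l=2 r=14: |-10|<=|15| out[13]=225, r--

l=2, r=13, next write slot=12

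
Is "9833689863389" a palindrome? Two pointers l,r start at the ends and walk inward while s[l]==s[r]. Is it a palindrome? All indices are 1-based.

[1,13] '9'=='9' → l++,r--
[2,12] '8'=='8' → l++,r--
[3,11] '3'=='3' → l++,r--
[4,10] '3'=='3' → l++,r--
[5,9] '6'=='6' → l++,r--
[6,8] '8'=='8' → l++,r--

palindrome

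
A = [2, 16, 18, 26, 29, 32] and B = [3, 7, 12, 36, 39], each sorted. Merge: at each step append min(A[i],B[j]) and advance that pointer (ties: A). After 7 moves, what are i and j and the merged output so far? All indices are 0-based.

i=0 j=0: A[i]=2<=B[j]=3 take 2, i++
i=1 j=0: A[i]=16>B[j]=3 take 3, j++
i=1 j=1: A[i]=16>B[j]=7 take 7, j++
i=1 j=2: A[i]=16>B[j]=12 take 12, j++
i=1 j=3: A[i]=16<=B[j]=36 take 16, i++
i=2 j=3: A[i]=18<=B[j]=36 take 18, i++
i=3 j=3: A[i]=26<=B[j]=36 take 26, i++

i=4, j=3, merged so far=[2, 3, 7, 12, 16, 18, 26]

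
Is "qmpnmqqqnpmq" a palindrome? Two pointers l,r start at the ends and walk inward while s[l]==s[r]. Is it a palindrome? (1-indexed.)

[1,12] 'q'=='q' → l++,r--
[2,11] 'm'=='m' → l++,r--
[3,10] 'p'=='p' → l++,r--
[4,9] 'n'=='n' → l++,r--
[5,8] 'm'!='q' → stop

not a palindrome (mismatch at 5,8)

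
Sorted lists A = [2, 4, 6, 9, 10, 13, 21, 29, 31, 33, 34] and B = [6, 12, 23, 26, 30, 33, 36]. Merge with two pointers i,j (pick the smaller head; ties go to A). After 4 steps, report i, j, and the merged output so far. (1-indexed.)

i=1 j=1: A[i]=2<=B[j]=6 take 2, i++
i=2 j=1: A[i]=4<=B[j]=6 take 4, i++
i=3 j=1: A[i]=6<=B[j]=6 take 6, i++
i=4 j=1: A[i]=9>B[j]=6 take 6, j++

i=4, j=2, merged so far=[2, 4, 6, 6]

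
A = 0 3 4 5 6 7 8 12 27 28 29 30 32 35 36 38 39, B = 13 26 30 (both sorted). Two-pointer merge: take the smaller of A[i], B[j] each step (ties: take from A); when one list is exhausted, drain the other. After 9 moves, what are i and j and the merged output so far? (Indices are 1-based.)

i=9, j=2, merged so far=[0, 3, 4, 5, 6, 7, 8, 12, 13]

[i=1,j=1] A[i]=0<=B[j]=13 take 0 → i++
[i=2,j=1] A[i]=3<=B[j]=13 take 3 → i++
[i=3,j=1] A[i]=4<=B[j]=13 take 4 → i++
[i=4,j=1] A[i]=5<=B[j]=13 take 5 → i++
[i=5,j=1] A[i]=6<=B[j]=13 take 6 → i++
[i=6,j=1] A[i]=7<=B[j]=13 take 7 → i++
[i=7,j=1] A[i]=8<=B[j]=13 take 8 → i++
[i=8,j=1] A[i]=12<=B[j]=13 take 12 → i++
[i=9,j=1] A[i]=27>B[j]=13 take 13 → j++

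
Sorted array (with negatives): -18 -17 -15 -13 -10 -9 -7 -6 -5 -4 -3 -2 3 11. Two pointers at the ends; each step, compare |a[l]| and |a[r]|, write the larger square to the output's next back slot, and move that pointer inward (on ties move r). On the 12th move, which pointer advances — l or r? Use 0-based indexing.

r

[0,13] |-18|>|11| out[13]=324 → l++
[1,13] |-17|>|11| out[12]=289 → l++
[2,13] |-15|>|11| out[11]=225 → l++
[3,13] |-13|>|11| out[10]=169 → l++
[4,13] |-10|<=|11| out[9]=121 → r--
[4,12] |-10|>|3| out[8]=100 → l++
[5,12] |-9|>|3| out[7]=81 → l++
[6,12] |-7|>|3| out[6]=49 → l++
[7,12] |-6|>|3| out[5]=36 → l++
[8,12] |-5|>|3| out[4]=25 → l++
[9,12] |-4|>|3| out[3]=16 → l++
[10,12] |-3|<=|3| out[2]=9 → r--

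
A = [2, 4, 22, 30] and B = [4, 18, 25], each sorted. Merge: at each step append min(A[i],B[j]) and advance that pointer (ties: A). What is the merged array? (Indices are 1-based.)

[2, 4, 4, 18, 22, 25, 30]

[i=1,j=1] A[i]=2<=B[j]=4 take 2 → i++
[i=2,j=1] A[i]=4<=B[j]=4 take 4 → i++
[i=3,j=1] A[i]=22>B[j]=4 take 4 → j++
[i=3,j=2] A[i]=22>B[j]=18 take 18 → j++
[i=3,j=3] A[i]=22<=B[j]=25 take 22 → i++
[i=4,j=3] A[i]=30>B[j]=25 take 25 → j++
[i=4,j=4] B done, take A[i]=30 → i++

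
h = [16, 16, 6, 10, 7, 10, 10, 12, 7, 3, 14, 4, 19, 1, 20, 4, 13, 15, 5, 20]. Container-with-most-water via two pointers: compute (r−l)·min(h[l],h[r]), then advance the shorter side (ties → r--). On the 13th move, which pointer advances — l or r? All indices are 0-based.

l

l=0 r=19: min(16,20)*19=304 best=304 *, l++
l=1 r=19: min(16,20)*18=288 best=304, l++
l=2 r=19: min(6,20)*17=102 best=304, l++
l=3 r=19: min(10,20)*16=160 best=304, l++
l=4 r=19: min(7,20)*15=105 best=304, l++
l=5 r=19: min(10,20)*14=140 best=304, l++
l=6 r=19: min(10,20)*13=130 best=304, l++
l=7 r=19: min(12,20)*12=144 best=304, l++
l=8 r=19: min(7,20)*11=77 best=304, l++
l=9 r=19: min(3,20)*10=30 best=304, l++
l=10 r=19: min(14,20)*9=126 best=304, l++
l=11 r=19: min(4,20)*8=32 best=304, l++
l=12 r=19: min(19,20)*7=133 best=304, l++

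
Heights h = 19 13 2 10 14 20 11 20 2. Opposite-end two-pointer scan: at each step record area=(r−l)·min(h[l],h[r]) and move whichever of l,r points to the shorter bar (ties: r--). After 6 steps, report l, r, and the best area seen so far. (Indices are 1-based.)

l=1 r=9: min(19,2)*8=16 best=16 *, r--
l=1 r=8: min(19,20)*7=133 best=133 *, l++
l=2 r=8: min(13,20)*6=78 best=133, l++
l=3 r=8: min(2,20)*5=10 best=133, l++
l=4 r=8: min(10,20)*4=40 best=133, l++
l=5 r=8: min(14,20)*3=42 best=133, l++

l=6, r=8, best area=133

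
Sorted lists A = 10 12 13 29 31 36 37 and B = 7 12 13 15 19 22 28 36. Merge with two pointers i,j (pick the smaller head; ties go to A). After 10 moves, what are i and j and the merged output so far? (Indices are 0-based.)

[i=0,j=0] A[i]=10>B[j]=7 take 7 → j++
[i=0,j=1] A[i]=10<=B[j]=12 take 10 → i++
[i=1,j=1] A[i]=12<=B[j]=12 take 12 → i++
[i=2,j=1] A[i]=13>B[j]=12 take 12 → j++
[i=2,j=2] A[i]=13<=B[j]=13 take 13 → i++
[i=3,j=2] A[i]=29>B[j]=13 take 13 → j++
[i=3,j=3] A[i]=29>B[j]=15 take 15 → j++
[i=3,j=4] A[i]=29>B[j]=19 take 19 → j++
[i=3,j=5] A[i]=29>B[j]=22 take 22 → j++
[i=3,j=6] A[i]=29>B[j]=28 take 28 → j++

i=3, j=7, merged so far=[7, 10, 12, 12, 13, 13, 15, 19, 22, 28]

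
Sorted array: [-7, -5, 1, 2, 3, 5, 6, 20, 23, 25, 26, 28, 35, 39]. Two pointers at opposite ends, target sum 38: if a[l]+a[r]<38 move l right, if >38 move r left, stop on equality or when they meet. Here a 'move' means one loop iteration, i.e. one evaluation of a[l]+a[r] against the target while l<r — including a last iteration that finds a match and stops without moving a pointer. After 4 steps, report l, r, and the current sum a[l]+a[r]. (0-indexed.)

[0,13] -7+39=32 <38 → l++
[1,13] -5+39=34 <38 → l++
[2,13] 1+39=40 >38 → r--
[2,12] 1+35=36 <38 → l++

l=3, r=12, sum=37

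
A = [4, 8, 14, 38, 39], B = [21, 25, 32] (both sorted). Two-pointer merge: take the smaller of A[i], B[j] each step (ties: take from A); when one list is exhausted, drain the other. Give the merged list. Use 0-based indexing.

[i=0,j=0] A[i]=4<=B[j]=21 take 4 → i++
[i=1,j=0] A[i]=8<=B[j]=21 take 8 → i++
[i=2,j=0] A[i]=14<=B[j]=21 take 14 → i++
[i=3,j=0] A[i]=38>B[j]=21 take 21 → j++
[i=3,j=1] A[i]=38>B[j]=25 take 25 → j++
[i=3,j=2] A[i]=38>B[j]=32 take 32 → j++
[i=3,j=3] B done, take A[i]=38 → i++
[i=4,j=3] B done, take A[i]=39 → i++

[4, 8, 14, 21, 25, 32, 38, 39]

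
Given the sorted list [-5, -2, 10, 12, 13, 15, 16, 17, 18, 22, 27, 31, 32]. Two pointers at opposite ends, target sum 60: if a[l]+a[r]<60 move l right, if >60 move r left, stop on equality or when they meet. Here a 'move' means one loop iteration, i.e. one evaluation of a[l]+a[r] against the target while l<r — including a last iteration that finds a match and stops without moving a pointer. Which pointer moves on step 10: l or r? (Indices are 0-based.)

l

[0,12] -5+32=27 <60 → l++
[1,12] -2+32=30 <60 → l++
[2,12] 10+32=42 <60 → l++
[3,12] 12+32=44 <60 → l++
[4,12] 13+32=45 <60 → l++
[5,12] 15+32=47 <60 → l++
[6,12] 16+32=48 <60 → l++
[7,12] 17+32=49 <60 → l++
[8,12] 18+32=50 <60 → l++
[9,12] 22+32=54 <60 → l++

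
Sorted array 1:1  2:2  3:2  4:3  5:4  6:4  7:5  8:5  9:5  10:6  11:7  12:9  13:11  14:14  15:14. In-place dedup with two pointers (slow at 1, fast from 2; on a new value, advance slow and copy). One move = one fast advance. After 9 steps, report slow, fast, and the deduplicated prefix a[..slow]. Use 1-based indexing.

slow=6, fast=11, prefix=[1, 2, 3, 4, 5, 6]

slow=1 fast=2: a[fast]=2≠a[slow]=1 write a[2]=2, slow++,fast++
slow=2 fast=3: a[fast]=2=a[slow] dup, fast++
slow=2 fast=4: a[fast]=3≠a[slow]=2 write a[3]=3, slow++,fast++
slow=3 fast=5: a[fast]=4≠a[slow]=3 write a[4]=4, slow++,fast++
slow=4 fast=6: a[fast]=4=a[slow] dup, fast++
slow=4 fast=7: a[fast]=5≠a[slow]=4 write a[5]=5, slow++,fast++
slow=5 fast=8: a[fast]=5=a[slow] dup, fast++
slow=5 fast=9: a[fast]=5=a[slow] dup, fast++
slow=5 fast=10: a[fast]=6≠a[slow]=5 write a[6]=6, slow++,fast++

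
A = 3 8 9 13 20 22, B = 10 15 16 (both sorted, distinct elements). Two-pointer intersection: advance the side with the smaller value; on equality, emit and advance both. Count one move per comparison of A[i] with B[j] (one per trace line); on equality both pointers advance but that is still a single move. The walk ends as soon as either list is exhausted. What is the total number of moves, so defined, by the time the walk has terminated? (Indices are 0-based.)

7 moves

[i=0,j=0] 3<10 → i++
[i=1,j=0] 8<10 → i++
[i=2,j=0] 9<10 → i++
[i=3,j=0] 13>10 → j++
[i=3,j=1] 13<15 → i++
[i=4,j=1] 20>15 → j++
[i=4,j=2] 20>16 → j++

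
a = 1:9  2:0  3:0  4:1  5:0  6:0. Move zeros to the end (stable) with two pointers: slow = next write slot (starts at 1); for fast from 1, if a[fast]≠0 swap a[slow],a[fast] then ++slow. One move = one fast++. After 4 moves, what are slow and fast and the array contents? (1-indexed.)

slow=3, fast=5, a=[9, 1, 0, 0, 0, 0]

(s=1,f=1) a[fast]=9≠0 swap→a[1]=9 → slow++,fast++
(s=2,f=2) a[fast]=0 → fast++
(s=2,f=3) a[fast]=0 → fast++
(s=2,f=4) a[fast]=1≠0 swap→a[2]=1 → slow++,fast++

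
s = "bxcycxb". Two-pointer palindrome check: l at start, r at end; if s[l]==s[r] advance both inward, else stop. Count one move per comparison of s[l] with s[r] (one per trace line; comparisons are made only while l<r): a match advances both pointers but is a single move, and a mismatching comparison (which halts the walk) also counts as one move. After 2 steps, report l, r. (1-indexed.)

[1,7] 'b'=='b' → l++,r--
[2,6] 'x'=='x' → l++,r--

l=3, r=5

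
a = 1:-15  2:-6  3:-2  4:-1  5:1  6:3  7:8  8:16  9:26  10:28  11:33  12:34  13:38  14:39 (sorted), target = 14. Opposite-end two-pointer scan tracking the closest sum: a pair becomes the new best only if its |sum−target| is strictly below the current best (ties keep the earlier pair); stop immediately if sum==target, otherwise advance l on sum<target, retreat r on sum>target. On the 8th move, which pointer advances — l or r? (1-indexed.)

l

l=1 r=14: -15+39=24 d=10 *, r--
l=1 r=13: -15+38=23 d=9 *, r--
l=1 r=12: -15+34=19 d=5 *, r--
l=1 r=11: -15+33=18 d=4 *, r--
l=1 r=10: -15+28=13 d=1 *, l++
l=2 r=10: -6+28=22 d=8, r--
l=2 r=9: -6+26=20 d=6, r--
l=2 r=8: -6+16=10 d=4, l++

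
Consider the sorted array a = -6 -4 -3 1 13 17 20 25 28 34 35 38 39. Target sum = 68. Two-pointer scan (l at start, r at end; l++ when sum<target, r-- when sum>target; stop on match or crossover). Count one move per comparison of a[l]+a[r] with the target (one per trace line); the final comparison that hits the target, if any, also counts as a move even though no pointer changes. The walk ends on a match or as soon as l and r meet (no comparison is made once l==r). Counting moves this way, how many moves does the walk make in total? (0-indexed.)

12 moves

l=0 r=12: -6+39=33 <68, l++
l=1 r=12: -4+39=35 <68, l++
l=2 r=12: -3+39=36 <68, l++
l=3 r=12: 1+39=40 <68, l++
l=4 r=12: 13+39=52 <68, l++
l=5 r=12: 17+39=56 <68, l++
l=6 r=12: 20+39=59 <68, l++
l=7 r=12: 25+39=64 <68, l++
l=8 r=12: 28+39=67 <68, l++
l=9 r=12: 34+39=73 >68, r--
l=9 r=11: 34+38=72 >68, r--
l=9 r=10: 34+35=69 >68, r--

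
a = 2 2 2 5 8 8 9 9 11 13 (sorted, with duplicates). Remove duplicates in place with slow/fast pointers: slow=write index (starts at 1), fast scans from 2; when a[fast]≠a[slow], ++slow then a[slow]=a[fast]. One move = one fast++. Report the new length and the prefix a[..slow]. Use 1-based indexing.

length 6; prefix = [2, 5, 8, 9, 11, 13]

(s=1,f=2) a[fast]=2=a[slow] dup → fast++
(s=1,f=3) a[fast]=2=a[slow] dup → fast++
(s=1,f=4) a[fast]=5≠a[slow]=2 write a[2]=5 → slow++,fast++
(s=2,f=5) a[fast]=8≠a[slow]=5 write a[3]=8 → slow++,fast++
(s=3,f=6) a[fast]=8=a[slow] dup → fast++
(s=3,f=7) a[fast]=9≠a[slow]=8 write a[4]=9 → slow++,fast++
(s=4,f=8) a[fast]=9=a[slow] dup → fast++
(s=4,f=9) a[fast]=11≠a[slow]=9 write a[5]=11 → slow++,fast++
(s=5,f=10) a[fast]=13≠a[slow]=11 write a[6]=13 → slow++,fast++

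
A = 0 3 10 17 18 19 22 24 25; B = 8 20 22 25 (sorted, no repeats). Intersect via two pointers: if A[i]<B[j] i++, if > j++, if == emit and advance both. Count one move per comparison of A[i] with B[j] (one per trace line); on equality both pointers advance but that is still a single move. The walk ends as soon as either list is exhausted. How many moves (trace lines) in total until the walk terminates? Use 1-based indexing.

[i=1,j=1] 0<8 → i++
[i=2,j=1] 3<8 → i++
[i=3,j=1] 10>8 → j++
[i=3,j=2] 10<20 → i++
[i=4,j=2] 17<20 → i++
[i=5,j=2] 18<20 → i++
[i=6,j=2] 19<20 → i++
[i=7,j=2] 22>20 → j++
[i=7,j=3] 22==22 emit → i++,j++
[i=8,j=4] 24<25 → i++
[i=9,j=4] 25==25 emit → i++,j++

11 moves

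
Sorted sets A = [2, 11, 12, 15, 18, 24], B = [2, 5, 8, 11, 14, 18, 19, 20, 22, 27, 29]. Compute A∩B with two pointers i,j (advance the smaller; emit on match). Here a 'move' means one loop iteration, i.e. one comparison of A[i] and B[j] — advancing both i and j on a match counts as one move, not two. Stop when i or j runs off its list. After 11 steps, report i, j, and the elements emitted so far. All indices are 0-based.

i=0 j=0: 2==2 emit, i++,j++
i=1 j=1: 11>5, j++
i=1 j=2: 11>8, j++
i=1 j=3: 11==11 emit, i++,j++
i=2 j=4: 12<14, i++
i=3 j=4: 15>14, j++
i=3 j=5: 15<18, i++
i=4 j=5: 18==18 emit, i++,j++
i=5 j=6: 24>19, j++
i=5 j=7: 24>20, j++
i=5 j=8: 24>22, j++

i=5, j=9, emitted=[2, 11, 18]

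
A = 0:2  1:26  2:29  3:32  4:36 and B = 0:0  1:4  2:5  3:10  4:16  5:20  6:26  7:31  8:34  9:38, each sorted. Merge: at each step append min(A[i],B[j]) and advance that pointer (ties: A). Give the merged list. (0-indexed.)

i=0 j=0: A[i]=2>B[j]=0 take 0, j++
i=0 j=1: A[i]=2<=B[j]=4 take 2, i++
i=1 j=1: A[i]=26>B[j]=4 take 4, j++
i=1 j=2: A[i]=26>B[j]=5 take 5, j++
i=1 j=3: A[i]=26>B[j]=10 take 10, j++
i=1 j=4: A[i]=26>B[j]=16 take 16, j++
i=1 j=5: A[i]=26>B[j]=20 take 20, j++
i=1 j=6: A[i]=26<=B[j]=26 take 26, i++
i=2 j=6: A[i]=29>B[j]=26 take 26, j++
i=2 j=7: A[i]=29<=B[j]=31 take 29, i++
i=3 j=7: A[i]=32>B[j]=31 take 31, j++
i=3 j=8: A[i]=32<=B[j]=34 take 32, i++
i=4 j=8: A[i]=36>B[j]=34 take 34, j++
i=4 j=9: A[i]=36<=B[j]=38 take 36, i++
i=5 j=9: A done, take B[j]=38, j++

[0, 2, 4, 5, 10, 16, 20, 26, 26, 29, 31, 32, 34, 36, 38]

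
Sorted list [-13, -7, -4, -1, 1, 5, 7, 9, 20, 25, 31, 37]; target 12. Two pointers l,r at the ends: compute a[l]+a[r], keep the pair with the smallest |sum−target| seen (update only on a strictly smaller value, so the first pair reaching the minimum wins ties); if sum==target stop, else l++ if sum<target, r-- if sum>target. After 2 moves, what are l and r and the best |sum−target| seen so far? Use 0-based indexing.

[0,11] -13+37=24 d=12 * → r--
[0,10] -13+31=18 d=6 * → r--

l=0, r=9, best |Δ|=6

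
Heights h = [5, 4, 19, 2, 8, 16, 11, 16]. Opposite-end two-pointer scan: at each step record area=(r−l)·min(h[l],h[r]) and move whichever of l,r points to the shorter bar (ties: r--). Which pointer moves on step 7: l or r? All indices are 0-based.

[0,7] min(5,16)*7=35 best=35 * → l++
[1,7] min(4,16)*6=24 best=35 → l++
[2,7] min(19,16)*5=80 best=80 * → r--
[2,6] min(19,11)*4=44 best=80 → r--
[2,5] min(19,16)*3=48 best=80 → r--
[2,4] min(19,8)*2=16 best=80 → r--
[2,3] min(19,2)*1=2 best=80 → r--

r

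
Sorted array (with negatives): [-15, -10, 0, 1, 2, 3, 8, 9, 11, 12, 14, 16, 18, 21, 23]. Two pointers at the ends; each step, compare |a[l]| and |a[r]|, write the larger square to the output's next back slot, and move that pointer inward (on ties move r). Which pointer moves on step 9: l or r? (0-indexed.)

l

l=0 r=14: |-15|<=|23| out[14]=529, r--
l=0 r=13: |-15|<=|21| out[13]=441, r--
l=0 r=12: |-15|<=|18| out[12]=324, r--
l=0 r=11: |-15|<=|16| out[11]=256, r--
l=0 r=10: |-15|>|14| out[10]=225, l++
l=1 r=10: |-10|<=|14| out[9]=196, r--
l=1 r=9: |-10|<=|12| out[8]=144, r--
l=1 r=8: |-10|<=|11| out[7]=121, r--
l=1 r=7: |-10|>|9| out[6]=100, l++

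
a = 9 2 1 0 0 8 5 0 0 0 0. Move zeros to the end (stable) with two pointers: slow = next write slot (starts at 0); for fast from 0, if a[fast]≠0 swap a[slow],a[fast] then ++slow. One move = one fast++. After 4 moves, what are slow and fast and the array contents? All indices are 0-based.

slow=3, fast=4, a=[9, 2, 1, 0, 0, 8, 5, 0, 0, 0, 0]

(s=0,f=0) a[fast]=9≠0 swap→a[0]=9 → slow++,fast++
(s=1,f=1) a[fast]=2≠0 swap→a[1]=2 → slow++,fast++
(s=2,f=2) a[fast]=1≠0 swap→a[2]=1 → slow++,fast++
(s=3,f=3) a[fast]=0 → fast++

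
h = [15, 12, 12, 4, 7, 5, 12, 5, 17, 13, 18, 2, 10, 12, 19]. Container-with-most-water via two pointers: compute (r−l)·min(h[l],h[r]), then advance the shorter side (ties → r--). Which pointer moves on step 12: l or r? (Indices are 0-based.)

l

[0,14] min(15,19)*14=210 best=210 * → l++
[1,14] min(12,19)*13=156 best=210 → l++
[2,14] min(12,19)*12=144 best=210 → l++
[3,14] min(4,19)*11=44 best=210 → l++
[4,14] min(7,19)*10=70 best=210 → l++
[5,14] min(5,19)*9=45 best=210 → l++
[6,14] min(12,19)*8=96 best=210 → l++
[7,14] min(5,19)*7=35 best=210 → l++
[8,14] min(17,19)*6=102 best=210 → l++
[9,14] min(13,19)*5=65 best=210 → l++
[10,14] min(18,19)*4=72 best=210 → l++
[11,14] min(2,19)*3=6 best=210 → l++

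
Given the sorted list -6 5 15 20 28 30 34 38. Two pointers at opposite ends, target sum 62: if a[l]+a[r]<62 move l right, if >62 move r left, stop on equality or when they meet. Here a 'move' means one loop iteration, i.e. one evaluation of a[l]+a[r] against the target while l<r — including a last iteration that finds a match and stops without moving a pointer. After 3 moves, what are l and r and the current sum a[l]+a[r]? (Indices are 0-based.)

l=3, r=7, sum=58

[0,7] -6+38=32 <62 → l++
[1,7] 5+38=43 <62 → l++
[2,7] 15+38=53 <62 → l++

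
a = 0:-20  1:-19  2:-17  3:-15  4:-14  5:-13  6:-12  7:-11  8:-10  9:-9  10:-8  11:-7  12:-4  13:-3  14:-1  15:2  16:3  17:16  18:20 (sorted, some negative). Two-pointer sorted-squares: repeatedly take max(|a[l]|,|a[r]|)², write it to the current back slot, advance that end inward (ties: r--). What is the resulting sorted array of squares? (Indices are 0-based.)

l=0 r=18: |-20|<=|20| out[18]=400, r--
l=0 r=17: |-20|>|16| out[17]=400, l++
l=1 r=17: |-19|>|16| out[16]=361, l++
l=2 r=17: |-17|>|16| out[15]=289, l++
l=3 r=17: |-15|<=|16| out[14]=256, r--
l=3 r=16: |-15|>|3| out[13]=225, l++
l=4 r=16: |-14|>|3| out[12]=196, l++
l=5 r=16: |-13|>|3| out[11]=169, l++
l=6 r=16: |-12|>|3| out[10]=144, l++
l=7 r=16: |-11|>|3| out[9]=121, l++
l=8 r=16: |-10|>|3| out[8]=100, l++
l=9 r=16: |-9|>|3| out[7]=81, l++
l=10 r=16: |-8|>|3| out[6]=64, l++
l=11 r=16: |-7|>|3| out[5]=49, l++
l=12 r=16: |-4|>|3| out[4]=16, l++
l=13 r=16: |-3|<=|3| out[3]=9, r--
l=13 r=15: |-3|>|2| out[2]=9, l++
l=14 r=15: |-1|<=|2| out[1]=4, r--
l=14 r=14: |-1|<=|-1| out[0]=1, r--

[1, 4, 9, 9, 16, 49, 64, 81, 100, 121, 144, 169, 196, 225, 256, 289, 361, 400, 400]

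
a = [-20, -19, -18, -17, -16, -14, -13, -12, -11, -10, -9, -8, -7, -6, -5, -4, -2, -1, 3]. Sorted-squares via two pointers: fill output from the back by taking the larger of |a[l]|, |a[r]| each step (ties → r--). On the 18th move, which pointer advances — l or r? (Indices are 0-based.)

l

[0,18] |-20|>|3| out[18]=400 → l++
[1,18] |-19|>|3| out[17]=361 → l++
[2,18] |-18|>|3| out[16]=324 → l++
[3,18] |-17|>|3| out[15]=289 → l++
[4,18] |-16|>|3| out[14]=256 → l++
[5,18] |-14|>|3| out[13]=196 → l++
[6,18] |-13|>|3| out[12]=169 → l++
[7,18] |-12|>|3| out[11]=144 → l++
[8,18] |-11|>|3| out[10]=121 → l++
[9,18] |-10|>|3| out[9]=100 → l++
[10,18] |-9|>|3| out[8]=81 → l++
[11,18] |-8|>|3| out[7]=64 → l++
[12,18] |-7|>|3| out[6]=49 → l++
[13,18] |-6|>|3| out[5]=36 → l++
[14,18] |-5|>|3| out[4]=25 → l++
[15,18] |-4|>|3| out[3]=16 → l++
[16,18] |-2|<=|3| out[2]=9 → r--
[16,17] |-2|>|-1| out[1]=4 → l++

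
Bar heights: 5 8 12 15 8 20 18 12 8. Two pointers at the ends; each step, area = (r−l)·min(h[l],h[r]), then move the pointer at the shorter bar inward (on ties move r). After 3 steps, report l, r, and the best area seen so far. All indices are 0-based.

[0,8] min(5,8)*8=40 best=40 * → l++
[1,8] min(8,8)*7=56 best=56 * → r--
[1,7] min(8,12)*6=48 best=56 → l++

l=2, r=7, best area=56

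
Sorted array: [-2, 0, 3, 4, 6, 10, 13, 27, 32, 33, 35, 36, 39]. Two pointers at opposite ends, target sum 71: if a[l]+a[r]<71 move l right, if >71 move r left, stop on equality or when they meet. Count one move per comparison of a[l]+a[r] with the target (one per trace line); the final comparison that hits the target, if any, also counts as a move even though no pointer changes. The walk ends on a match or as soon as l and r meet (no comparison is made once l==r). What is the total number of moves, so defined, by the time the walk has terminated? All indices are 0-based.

9 moves

l=0 r=12: -2+39=37 <71, l++
l=1 r=12: 0+39=39 <71, l++
l=2 r=12: 3+39=42 <71, l++
l=3 r=12: 4+39=43 <71, l++
l=4 r=12: 6+39=45 <71, l++
l=5 r=12: 10+39=49 <71, l++
l=6 r=12: 13+39=52 <71, l++
l=7 r=12: 27+39=66 <71, l++
l=8 r=12: 32+39=71, found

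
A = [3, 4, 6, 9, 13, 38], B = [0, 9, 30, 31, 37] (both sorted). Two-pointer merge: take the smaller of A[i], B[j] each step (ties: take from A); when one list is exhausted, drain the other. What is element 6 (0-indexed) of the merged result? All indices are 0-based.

merged[6] = 13

[i=0,j=0] A[i]=3>B[j]=0 take 0 → j++
[i=0,j=1] A[i]=3<=B[j]=9 take 3 → i++
[i=1,j=1] A[i]=4<=B[j]=9 take 4 → i++
[i=2,j=1] A[i]=6<=B[j]=9 take 6 → i++
[i=3,j=1] A[i]=9<=B[j]=9 take 9 → i++
[i=4,j=1] A[i]=13>B[j]=9 take 9 → j++
[i=4,j=2] A[i]=13<=B[j]=30 take 13 → i++
[i=5,j=2] A[i]=38>B[j]=30 take 30 → j++
[i=5,j=3] A[i]=38>B[j]=31 take 31 → j++
[i=5,j=4] A[i]=38>B[j]=37 take 37 → j++
[i=5,j=5] B done, take A[i]=38 → i++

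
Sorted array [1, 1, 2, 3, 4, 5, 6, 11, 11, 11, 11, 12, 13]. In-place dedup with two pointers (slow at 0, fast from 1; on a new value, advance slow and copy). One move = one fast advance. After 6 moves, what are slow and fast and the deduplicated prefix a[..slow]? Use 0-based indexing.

slow=5, fast=7, prefix=[1, 2, 3, 4, 5, 6]

(s=0,f=1) a[fast]=1=a[slow] dup → fast++
(s=0,f=2) a[fast]=2≠a[slow]=1 write a[1]=2 → slow++,fast++
(s=1,f=3) a[fast]=3≠a[slow]=2 write a[2]=3 → slow++,fast++
(s=2,f=4) a[fast]=4≠a[slow]=3 write a[3]=4 → slow++,fast++
(s=3,f=5) a[fast]=5≠a[slow]=4 write a[4]=5 → slow++,fast++
(s=4,f=6) a[fast]=6≠a[slow]=5 write a[5]=6 → slow++,fast++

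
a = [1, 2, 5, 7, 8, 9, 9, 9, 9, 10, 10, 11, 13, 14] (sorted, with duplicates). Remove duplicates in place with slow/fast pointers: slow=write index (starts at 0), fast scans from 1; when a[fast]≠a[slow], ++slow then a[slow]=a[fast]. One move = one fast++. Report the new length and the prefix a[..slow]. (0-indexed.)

length 10; prefix = [1, 2, 5, 7, 8, 9, 10, 11, 13, 14]

(s=0,f=1) a[fast]=2≠a[slow]=1 write a[1]=2 → slow++,fast++
(s=1,f=2) a[fast]=5≠a[slow]=2 write a[2]=5 → slow++,fast++
(s=2,f=3) a[fast]=7≠a[slow]=5 write a[3]=7 → slow++,fast++
(s=3,f=4) a[fast]=8≠a[slow]=7 write a[4]=8 → slow++,fast++
(s=4,f=5) a[fast]=9≠a[slow]=8 write a[5]=9 → slow++,fast++
(s=5,f=6) a[fast]=9=a[slow] dup → fast++
(s=5,f=7) a[fast]=9=a[slow] dup → fast++
(s=5,f=8) a[fast]=9=a[slow] dup → fast++
(s=5,f=9) a[fast]=10≠a[slow]=9 write a[6]=10 → slow++,fast++
(s=6,f=10) a[fast]=10=a[slow] dup → fast++
(s=6,f=11) a[fast]=11≠a[slow]=10 write a[7]=11 → slow++,fast++
(s=7,f=12) a[fast]=13≠a[slow]=11 write a[8]=13 → slow++,fast++
(s=8,f=13) a[fast]=14≠a[slow]=13 write a[9]=14 → slow++,fast++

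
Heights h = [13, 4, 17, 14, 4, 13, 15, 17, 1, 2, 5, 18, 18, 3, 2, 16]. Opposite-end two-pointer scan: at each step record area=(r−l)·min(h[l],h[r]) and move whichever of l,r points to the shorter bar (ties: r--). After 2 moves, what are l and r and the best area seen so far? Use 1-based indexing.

[1,16] min(13,16)*15=195 best=195 * → l++
[2,16] min(4,16)*14=56 best=195 → l++

l=3, r=16, best area=195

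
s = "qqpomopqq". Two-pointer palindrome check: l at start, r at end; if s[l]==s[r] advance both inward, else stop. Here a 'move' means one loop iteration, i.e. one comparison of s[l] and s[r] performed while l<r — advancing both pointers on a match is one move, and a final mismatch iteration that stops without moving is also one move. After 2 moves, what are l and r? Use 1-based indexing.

l=3, r=7

l=1 r=9: 'q'=='q', l++,r--
l=2 r=8: 'q'=='q', l++,r--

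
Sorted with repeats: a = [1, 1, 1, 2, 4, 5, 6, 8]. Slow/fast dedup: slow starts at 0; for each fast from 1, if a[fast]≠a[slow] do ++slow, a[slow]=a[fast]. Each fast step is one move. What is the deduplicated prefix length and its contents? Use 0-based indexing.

length 6; prefix = [1, 2, 4, 5, 6, 8]

slow=0 fast=1: a[fast]=1=a[slow] dup, fast++
slow=0 fast=2: a[fast]=1=a[slow] dup, fast++
slow=0 fast=3: a[fast]=2≠a[slow]=1 write a[1]=2, slow++,fast++
slow=1 fast=4: a[fast]=4≠a[slow]=2 write a[2]=4, slow++,fast++
slow=2 fast=5: a[fast]=5≠a[slow]=4 write a[3]=5, slow++,fast++
slow=3 fast=6: a[fast]=6≠a[slow]=5 write a[4]=6, slow++,fast++
slow=4 fast=7: a[fast]=8≠a[slow]=6 write a[5]=8, slow++,fast++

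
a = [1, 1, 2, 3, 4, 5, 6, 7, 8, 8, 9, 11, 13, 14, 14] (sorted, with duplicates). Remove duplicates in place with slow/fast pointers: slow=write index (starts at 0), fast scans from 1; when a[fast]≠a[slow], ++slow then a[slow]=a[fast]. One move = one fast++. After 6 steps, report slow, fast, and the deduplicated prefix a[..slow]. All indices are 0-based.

slow=0 fast=1: a[fast]=1=a[slow] dup, fast++
slow=0 fast=2: a[fast]=2≠a[slow]=1 write a[1]=2, slow++,fast++
slow=1 fast=3: a[fast]=3≠a[slow]=2 write a[2]=3, slow++,fast++
slow=2 fast=4: a[fast]=4≠a[slow]=3 write a[3]=4, slow++,fast++
slow=3 fast=5: a[fast]=5≠a[slow]=4 write a[4]=5, slow++,fast++
slow=4 fast=6: a[fast]=6≠a[slow]=5 write a[5]=6, slow++,fast++

slow=5, fast=7, prefix=[1, 2, 3, 4, 5, 6]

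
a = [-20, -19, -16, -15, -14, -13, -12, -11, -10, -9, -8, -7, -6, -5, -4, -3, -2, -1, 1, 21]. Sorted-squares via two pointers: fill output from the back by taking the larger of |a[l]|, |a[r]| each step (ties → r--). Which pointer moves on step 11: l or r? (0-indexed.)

l

l=0 r=19: |-20|<=|21| out[19]=441, r--
l=0 r=18: |-20|>|1| out[18]=400, l++
l=1 r=18: |-19|>|1| out[17]=361, l++
l=2 r=18: |-16|>|1| out[16]=256, l++
l=3 r=18: |-15|>|1| out[15]=225, l++
l=4 r=18: |-14|>|1| out[14]=196, l++
l=5 r=18: |-13|>|1| out[13]=169, l++
l=6 r=18: |-12|>|1| out[12]=144, l++
l=7 r=18: |-11|>|1| out[11]=121, l++
l=8 r=18: |-10|>|1| out[10]=100, l++
l=9 r=18: |-9|>|1| out[9]=81, l++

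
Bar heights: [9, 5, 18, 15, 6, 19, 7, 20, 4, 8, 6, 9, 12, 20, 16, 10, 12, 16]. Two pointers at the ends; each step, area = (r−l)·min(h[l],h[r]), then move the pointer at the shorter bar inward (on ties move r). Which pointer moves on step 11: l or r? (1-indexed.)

l

[1,18] min(9,16)*17=153 best=153 * → l++
[2,18] min(5,16)*16=80 best=153 → l++
[3,18] min(18,16)*15=240 best=240 * → r--
[3,17] min(18,12)*14=168 best=240 → r--
[3,16] min(18,10)*13=130 best=240 → r--
[3,15] min(18,16)*12=192 best=240 → r--
[3,14] min(18,20)*11=198 best=240 → l++
[4,14] min(15,20)*10=150 best=240 → l++
[5,14] min(6,20)*9=54 best=240 → l++
[6,14] min(19,20)*8=152 best=240 → l++
[7,14] min(7,20)*7=49 best=240 → l++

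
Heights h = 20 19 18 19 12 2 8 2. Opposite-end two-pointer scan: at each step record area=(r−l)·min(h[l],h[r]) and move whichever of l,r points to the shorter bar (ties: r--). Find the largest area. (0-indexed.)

max area = 57

l=0 r=7: min(20,2)*7=14 best=14 *, r--
l=0 r=6: min(20,8)*6=48 best=48 *, r--
l=0 r=5: min(20,2)*5=10 best=48, r--
l=0 r=4: min(20,12)*4=48 best=48, r--
l=0 r=3: min(20,19)*3=57 best=57 *, r--
l=0 r=2: min(20,18)*2=36 best=57, r--
l=0 r=1: min(20,19)*1=19 best=57, r--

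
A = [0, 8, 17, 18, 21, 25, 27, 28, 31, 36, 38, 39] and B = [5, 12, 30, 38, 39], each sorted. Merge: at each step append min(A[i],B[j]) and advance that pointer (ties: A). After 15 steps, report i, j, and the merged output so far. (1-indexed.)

[i=1,j=1] A[i]=0<=B[j]=5 take 0 → i++
[i=2,j=1] A[i]=8>B[j]=5 take 5 → j++
[i=2,j=2] A[i]=8<=B[j]=12 take 8 → i++
[i=3,j=2] A[i]=17>B[j]=12 take 12 → j++
[i=3,j=3] A[i]=17<=B[j]=30 take 17 → i++
[i=4,j=3] A[i]=18<=B[j]=30 take 18 → i++
[i=5,j=3] A[i]=21<=B[j]=30 take 21 → i++
[i=6,j=3] A[i]=25<=B[j]=30 take 25 → i++
[i=7,j=3] A[i]=27<=B[j]=30 take 27 → i++
[i=8,j=3] A[i]=28<=B[j]=30 take 28 → i++
[i=9,j=3] A[i]=31>B[j]=30 take 30 → j++
[i=9,j=4] A[i]=31<=B[j]=38 take 31 → i++
[i=10,j=4] A[i]=36<=B[j]=38 take 36 → i++
[i=11,j=4] A[i]=38<=B[j]=38 take 38 → i++
[i=12,j=4] A[i]=39>B[j]=38 take 38 → j++

i=12, j=5, merged so far=[0, 5, 8, 12, 17, 18, 21, 25, 27, 28, 30, 31, 36, 38, 38]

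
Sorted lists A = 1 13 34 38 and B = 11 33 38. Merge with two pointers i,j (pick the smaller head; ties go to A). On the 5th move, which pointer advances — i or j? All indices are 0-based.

i

[i=0,j=0] A[i]=1<=B[j]=11 take 1 → i++
[i=1,j=0] A[i]=13>B[j]=11 take 11 → j++
[i=1,j=1] A[i]=13<=B[j]=33 take 13 → i++
[i=2,j=1] A[i]=34>B[j]=33 take 33 → j++
[i=2,j=2] A[i]=34<=B[j]=38 take 34 → i++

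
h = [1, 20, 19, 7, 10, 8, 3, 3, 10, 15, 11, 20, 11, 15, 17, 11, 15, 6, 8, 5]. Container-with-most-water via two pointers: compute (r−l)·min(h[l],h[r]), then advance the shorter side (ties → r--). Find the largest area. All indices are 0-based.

l=0 r=19: min(1,5)*19=19 best=19 *, l++
l=1 r=19: min(20,5)*18=90 best=90 *, r--
l=1 r=18: min(20,8)*17=136 best=136 *, r--
l=1 r=17: min(20,6)*16=96 best=136, r--
l=1 r=16: min(20,15)*15=225 best=225 *, r--
l=1 r=15: min(20,11)*14=154 best=225, r--
l=1 r=14: min(20,17)*13=221 best=225, r--
l=1 r=13: min(20,15)*12=180 best=225, r--
l=1 r=12: min(20,11)*11=121 best=225, r--
l=1 r=11: min(20,20)*10=200 best=225, r--
l=1 r=10: min(20,11)*9=99 best=225, r--
l=1 r=9: min(20,15)*8=120 best=225, r--
l=1 r=8: min(20,10)*7=70 best=225, r--
l=1 r=7: min(20,3)*6=18 best=225, r--
l=1 r=6: min(20,3)*5=15 best=225, r--
l=1 r=5: min(20,8)*4=32 best=225, r--
l=1 r=4: min(20,10)*3=30 best=225, r--
l=1 r=3: min(20,7)*2=14 best=225, r--
l=1 r=2: min(20,19)*1=19 best=225, r--

max area = 225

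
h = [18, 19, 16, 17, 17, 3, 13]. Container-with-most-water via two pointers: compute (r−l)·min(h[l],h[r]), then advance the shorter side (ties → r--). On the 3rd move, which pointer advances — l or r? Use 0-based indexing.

l=0 r=6: min(18,13)*6=78 best=78 *, r--
l=0 r=5: min(18,3)*5=15 best=78, r--
l=0 r=4: min(18,17)*4=68 best=78, r--

r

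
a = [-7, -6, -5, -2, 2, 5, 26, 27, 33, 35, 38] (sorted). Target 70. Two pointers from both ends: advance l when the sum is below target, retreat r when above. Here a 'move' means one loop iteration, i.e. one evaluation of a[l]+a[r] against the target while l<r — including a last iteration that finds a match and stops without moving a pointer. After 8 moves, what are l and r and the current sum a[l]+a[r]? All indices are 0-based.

[0,10] -7+38=31 <70 → l++
[1,10] -6+38=32 <70 → l++
[2,10] -5+38=33 <70 → l++
[3,10] -2+38=36 <70 → l++
[4,10] 2+38=40 <70 → l++
[5,10] 5+38=43 <70 → l++
[6,10] 26+38=64 <70 → l++
[7,10] 27+38=65 <70 → l++

l=8, r=10, sum=71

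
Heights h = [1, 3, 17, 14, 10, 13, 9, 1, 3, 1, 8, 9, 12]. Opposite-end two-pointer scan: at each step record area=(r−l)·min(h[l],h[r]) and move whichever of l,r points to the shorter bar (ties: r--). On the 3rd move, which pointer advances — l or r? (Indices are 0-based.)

r

[0,12] min(1,12)*12=12 best=12 * → l++
[1,12] min(3,12)*11=33 best=33 * → l++
[2,12] min(17,12)*10=120 best=120 * → r--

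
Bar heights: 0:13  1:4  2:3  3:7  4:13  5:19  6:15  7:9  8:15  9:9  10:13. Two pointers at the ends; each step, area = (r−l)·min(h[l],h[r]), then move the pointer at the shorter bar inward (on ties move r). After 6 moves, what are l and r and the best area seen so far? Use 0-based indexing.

l=4, r=8, best area=130

[0,10] min(13,13)*10=130 best=130 * → r--
[0,9] min(13,9)*9=81 best=130 → r--
[0,8] min(13,15)*8=104 best=130 → l++
[1,8] min(4,15)*7=28 best=130 → l++
[2,8] min(3,15)*6=18 best=130 → l++
[3,8] min(7,15)*5=35 best=130 → l++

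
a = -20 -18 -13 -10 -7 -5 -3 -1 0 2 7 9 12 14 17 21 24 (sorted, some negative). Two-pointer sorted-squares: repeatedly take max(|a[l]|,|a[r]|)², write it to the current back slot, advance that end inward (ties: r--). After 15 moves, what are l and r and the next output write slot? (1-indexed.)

l=1 r=17: |-20|<=|24| out[17]=576, r--
l=1 r=16: |-20|<=|21| out[16]=441, r--
l=1 r=15: |-20|>|17| out[15]=400, l++
l=2 r=15: |-18|>|17| out[14]=324, l++
l=3 r=15: |-13|<=|17| out[13]=289, r--
l=3 r=14: |-13|<=|14| out[12]=196, r--
l=3 r=13: |-13|>|12| out[11]=169, l++
l=4 r=13: |-10|<=|12| out[10]=144, r--
l=4 r=12: |-10|>|9| out[9]=100, l++
l=5 r=12: |-7|<=|9| out[8]=81, r--
l=5 r=11: |-7|<=|7| out[7]=49, r--
l=5 r=10: |-7|>|2| out[6]=49, l++
l=6 r=10: |-5|>|2| out[5]=25, l++
l=7 r=10: |-3|>|2| out[4]=9, l++
l=8 r=10: |-1|<=|2| out[3]=4, r--

l=8, r=9, next write slot=2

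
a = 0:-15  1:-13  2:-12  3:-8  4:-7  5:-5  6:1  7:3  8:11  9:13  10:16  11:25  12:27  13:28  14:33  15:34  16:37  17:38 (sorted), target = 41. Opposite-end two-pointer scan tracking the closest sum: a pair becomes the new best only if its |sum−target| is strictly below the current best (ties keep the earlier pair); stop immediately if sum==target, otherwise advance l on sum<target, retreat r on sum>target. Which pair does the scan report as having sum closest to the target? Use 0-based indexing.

pair (3, 38) with sum 41 (|Δ|=0)

l=0 r=17: -15+38=23 d=18 *, l++
l=1 r=17: -13+38=25 d=16 *, l++
l=2 r=17: -12+38=26 d=15 *, l++
l=3 r=17: -8+38=30 d=11 *, l++
l=4 r=17: -7+38=31 d=10 *, l++
l=5 r=17: -5+38=33 d=8 *, l++
l=6 r=17: 1+38=39 d=2 *, l++
l=7 r=17: 3+38=41 d=0 *, stop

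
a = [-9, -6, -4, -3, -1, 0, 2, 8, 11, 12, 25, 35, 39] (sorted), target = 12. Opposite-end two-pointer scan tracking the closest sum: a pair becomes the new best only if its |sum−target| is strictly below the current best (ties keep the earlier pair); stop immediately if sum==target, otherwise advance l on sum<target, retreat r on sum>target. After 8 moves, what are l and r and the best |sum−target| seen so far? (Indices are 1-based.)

l=6, r=10, best |Δ|=1

[1,13] -9+39=30 d=18 * → r--
[1,12] -9+35=26 d=14 * → r--
[1,11] -9+25=16 d=4 * → r--
[1,10] -9+12=3 d=9 → l++
[2,10] -6+12=6 d=6 → l++
[3,10] -4+12=8 d=4 → l++
[4,10] -3+12=9 d=3 * → l++
[5,10] -1+12=11 d=1 * → l++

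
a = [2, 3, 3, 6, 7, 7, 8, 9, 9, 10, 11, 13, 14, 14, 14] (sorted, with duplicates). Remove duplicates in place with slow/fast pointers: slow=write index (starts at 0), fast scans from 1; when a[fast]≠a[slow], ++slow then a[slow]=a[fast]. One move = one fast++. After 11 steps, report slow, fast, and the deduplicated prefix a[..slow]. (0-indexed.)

(s=0,f=1) a[fast]=3≠a[slow]=2 write a[1]=3 → slow++,fast++
(s=1,f=2) a[fast]=3=a[slow] dup → fast++
(s=1,f=3) a[fast]=6≠a[slow]=3 write a[2]=6 → slow++,fast++
(s=2,f=4) a[fast]=7≠a[slow]=6 write a[3]=7 → slow++,fast++
(s=3,f=5) a[fast]=7=a[slow] dup → fast++
(s=3,f=6) a[fast]=8≠a[slow]=7 write a[4]=8 → slow++,fast++
(s=4,f=7) a[fast]=9≠a[slow]=8 write a[5]=9 → slow++,fast++
(s=5,f=8) a[fast]=9=a[slow] dup → fast++
(s=5,f=9) a[fast]=10≠a[slow]=9 write a[6]=10 → slow++,fast++
(s=6,f=10) a[fast]=11≠a[slow]=10 write a[7]=11 → slow++,fast++
(s=7,f=11) a[fast]=13≠a[slow]=11 write a[8]=13 → slow++,fast++

slow=8, fast=12, prefix=[2, 3, 6, 7, 8, 9, 10, 11, 13]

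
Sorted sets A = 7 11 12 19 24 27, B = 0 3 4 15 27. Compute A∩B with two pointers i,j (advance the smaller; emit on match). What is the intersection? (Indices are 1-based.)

intersection = [27]

[i=1,j=1] 7>0 → j++
[i=1,j=2] 7>3 → j++
[i=1,j=3] 7>4 → j++
[i=1,j=4] 7<15 → i++
[i=2,j=4] 11<15 → i++
[i=3,j=4] 12<15 → i++
[i=4,j=4] 19>15 → j++
[i=4,j=5] 19<27 → i++
[i=5,j=5] 24<27 → i++
[i=6,j=5] 27==27 emit → i++,j++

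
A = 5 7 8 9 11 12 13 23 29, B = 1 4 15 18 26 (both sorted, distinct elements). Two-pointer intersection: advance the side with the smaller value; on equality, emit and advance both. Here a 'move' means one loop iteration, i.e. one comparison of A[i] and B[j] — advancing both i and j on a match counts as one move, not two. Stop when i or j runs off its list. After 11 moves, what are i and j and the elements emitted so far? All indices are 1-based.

i=1 j=1: 5>1, j++
i=1 j=2: 5>4, j++
i=1 j=3: 5<15, i++
i=2 j=3: 7<15, i++
i=3 j=3: 8<15, i++
i=4 j=3: 9<15, i++
i=5 j=3: 11<15, i++
i=6 j=3: 12<15, i++
i=7 j=3: 13<15, i++
i=8 j=3: 23>15, j++
i=8 j=4: 23>18, j++

i=8, j=5, emitted=[]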